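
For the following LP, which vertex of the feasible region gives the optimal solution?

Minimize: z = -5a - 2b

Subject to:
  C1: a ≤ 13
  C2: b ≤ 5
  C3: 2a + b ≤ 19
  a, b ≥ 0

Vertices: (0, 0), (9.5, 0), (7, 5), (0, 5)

Evaluate the objective at each vertex of the feasible region:
  z(0, 0) = 0
  z(9.5, 0) = -47.5  ←
  z(7, 5) = -45
  z(0, 5) = -10
The minimum is at a = 9.5, b = 0.

(9.5, 0)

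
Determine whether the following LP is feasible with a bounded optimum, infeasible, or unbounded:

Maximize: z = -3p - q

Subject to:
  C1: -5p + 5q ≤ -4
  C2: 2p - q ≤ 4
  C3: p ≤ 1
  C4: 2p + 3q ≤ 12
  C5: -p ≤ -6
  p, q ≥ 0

Infeasible (no feasible solution exists)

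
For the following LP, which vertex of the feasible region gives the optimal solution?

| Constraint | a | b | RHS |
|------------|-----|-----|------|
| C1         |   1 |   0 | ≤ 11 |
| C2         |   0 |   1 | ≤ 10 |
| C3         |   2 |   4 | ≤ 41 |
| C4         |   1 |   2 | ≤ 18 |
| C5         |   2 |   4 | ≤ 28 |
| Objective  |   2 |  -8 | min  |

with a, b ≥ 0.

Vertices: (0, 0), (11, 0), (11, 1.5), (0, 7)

Evaluate the objective at each vertex of the feasible region:
  z(0, 0) = 0
  z(11, 0) = 22
  z(11, 1.5) = 10
  z(0, 7) = -56  ←
The minimum is at a = 0, b = 7.

(0, 7)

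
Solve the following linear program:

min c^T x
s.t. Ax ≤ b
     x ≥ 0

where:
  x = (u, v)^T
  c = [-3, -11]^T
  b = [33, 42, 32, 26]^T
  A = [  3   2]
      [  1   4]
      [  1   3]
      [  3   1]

Evaluate the objective at each vertex of the feasible region:
  z(0, 0) = 0
  z(8.667, 0) = -26
  z(6.333, 7) = -96
  z(5, 9) = -114
  z(2, 10) = -116  ←
  z(0, 10.5) = -115.5
The minimum is at u = 2, v = 10.

u = 2, v = 10, z = -116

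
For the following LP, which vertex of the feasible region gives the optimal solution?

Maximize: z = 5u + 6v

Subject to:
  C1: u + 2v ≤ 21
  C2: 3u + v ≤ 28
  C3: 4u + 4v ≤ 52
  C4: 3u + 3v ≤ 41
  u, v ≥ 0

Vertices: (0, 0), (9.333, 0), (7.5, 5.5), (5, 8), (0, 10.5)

Evaluate the objective at each vertex of the feasible region:
  z(0, 0) = 0
  z(9.333, 0) = 46.67
  z(7.5, 5.5) = 70.5
  z(5, 8) = 73  ←
  z(0, 10.5) = 63
The maximum is at u = 5, v = 8.

(5, 8)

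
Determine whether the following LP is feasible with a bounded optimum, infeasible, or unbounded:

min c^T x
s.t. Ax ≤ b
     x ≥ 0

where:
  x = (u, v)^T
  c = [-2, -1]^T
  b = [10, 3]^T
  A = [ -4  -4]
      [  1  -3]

Unbounded (objective can decrease without bound)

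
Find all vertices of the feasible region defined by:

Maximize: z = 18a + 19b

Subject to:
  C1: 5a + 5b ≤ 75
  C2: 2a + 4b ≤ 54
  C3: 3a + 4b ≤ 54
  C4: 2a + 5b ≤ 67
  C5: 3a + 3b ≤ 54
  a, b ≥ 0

(0, 0), (15, 0), (6, 9), (0.2857, 13.29), (0, 13.4)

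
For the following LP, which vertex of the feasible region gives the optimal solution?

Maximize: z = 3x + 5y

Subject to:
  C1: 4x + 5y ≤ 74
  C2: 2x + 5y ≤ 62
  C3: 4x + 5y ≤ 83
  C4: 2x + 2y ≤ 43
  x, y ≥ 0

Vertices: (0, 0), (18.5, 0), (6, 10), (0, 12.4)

Evaluate the objective at each vertex of the feasible region:
  z(0, 0) = 0
  z(18.5, 0) = 55.5
  z(6, 10) = 68  ←
  z(0, 12.4) = 62
The maximum is at x = 6, y = 10.

(6, 10)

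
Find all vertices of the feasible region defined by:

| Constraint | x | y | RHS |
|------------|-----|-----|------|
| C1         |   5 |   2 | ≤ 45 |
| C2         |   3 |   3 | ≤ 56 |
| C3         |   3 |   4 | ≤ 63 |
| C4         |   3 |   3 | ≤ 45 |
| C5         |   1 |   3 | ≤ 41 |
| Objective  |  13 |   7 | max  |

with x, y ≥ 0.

(0, 0), (9, 0), (5, 10), (2, 13), (0, 13.67)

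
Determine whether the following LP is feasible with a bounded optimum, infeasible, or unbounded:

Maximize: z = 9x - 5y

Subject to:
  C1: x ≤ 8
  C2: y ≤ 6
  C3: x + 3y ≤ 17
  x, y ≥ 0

Feasible with a bounded optimal solution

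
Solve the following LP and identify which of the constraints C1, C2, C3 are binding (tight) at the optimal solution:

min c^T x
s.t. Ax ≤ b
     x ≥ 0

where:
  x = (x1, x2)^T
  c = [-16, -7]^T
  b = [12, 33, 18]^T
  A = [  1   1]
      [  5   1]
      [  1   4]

At x1 = 6, x2 = 3, compute slack b - a·x for each constraint:
  C1: 12 − 9 = 3  (slack)
  C2: 33 − 33 = 0  (binding)
  C3: 18 − 18 = 0  (binding)

Optimal: x1 = 6, x2 = 3
Binding: C2, C3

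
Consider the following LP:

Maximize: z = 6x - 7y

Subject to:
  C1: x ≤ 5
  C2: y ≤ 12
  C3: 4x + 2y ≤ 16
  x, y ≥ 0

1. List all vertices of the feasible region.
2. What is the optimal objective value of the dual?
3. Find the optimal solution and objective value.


1. (0, 0), (4, 0), (0, 8)
2. 24
3. x = 4, y = 0, z = 24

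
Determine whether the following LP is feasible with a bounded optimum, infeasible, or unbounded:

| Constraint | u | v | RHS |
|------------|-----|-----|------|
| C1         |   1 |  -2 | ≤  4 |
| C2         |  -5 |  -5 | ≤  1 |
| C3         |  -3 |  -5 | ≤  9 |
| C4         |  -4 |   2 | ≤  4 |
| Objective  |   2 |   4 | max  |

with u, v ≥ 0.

Unbounded (objective can increase without bound)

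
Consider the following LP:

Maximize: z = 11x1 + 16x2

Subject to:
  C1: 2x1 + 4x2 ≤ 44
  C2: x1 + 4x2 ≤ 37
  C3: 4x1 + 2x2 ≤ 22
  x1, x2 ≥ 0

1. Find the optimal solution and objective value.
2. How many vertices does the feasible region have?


1. x1 = 1, x2 = 9, z = 155
2. 4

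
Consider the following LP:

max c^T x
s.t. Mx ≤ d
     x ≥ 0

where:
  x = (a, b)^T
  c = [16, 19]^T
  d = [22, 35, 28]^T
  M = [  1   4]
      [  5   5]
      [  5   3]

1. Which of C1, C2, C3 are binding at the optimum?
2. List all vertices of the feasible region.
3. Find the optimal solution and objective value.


1. C1, C2
2. (0, 0), (5.6, 0), (3.5, 3.5), (2, 5), (0, 5.5)
3. a = 2, b = 5, z = 127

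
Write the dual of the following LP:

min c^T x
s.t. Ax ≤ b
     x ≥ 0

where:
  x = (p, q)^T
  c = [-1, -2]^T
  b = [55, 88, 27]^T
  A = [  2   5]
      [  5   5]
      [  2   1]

Primal min cᵀx s.t. Ax ≤ b, x ≥ 0  →  Dual max −bᵀy s.t. Aᵀy ≥ −c, y ≥ 0.

Maximize: z = -55y1 - 88y2 - 27y3

Subject to:
  2y1 + 5y2 + 2y3 ≥ 1
  5y1 + 5y2 + y3 ≥ 2
  y1, y2, y3 ≥ 0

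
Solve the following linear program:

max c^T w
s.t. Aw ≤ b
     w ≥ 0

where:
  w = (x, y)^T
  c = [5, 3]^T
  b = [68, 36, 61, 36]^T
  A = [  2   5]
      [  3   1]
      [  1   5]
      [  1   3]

Evaluate the objective at each vertex of the feasible region:
  z(0, 0) = 0
  z(12, 0) = 60
  z(9, 9) = 72  ←
  z(0, 12) = 36
The maximum is at x = 9, y = 9.

x = 9, y = 9, z = 72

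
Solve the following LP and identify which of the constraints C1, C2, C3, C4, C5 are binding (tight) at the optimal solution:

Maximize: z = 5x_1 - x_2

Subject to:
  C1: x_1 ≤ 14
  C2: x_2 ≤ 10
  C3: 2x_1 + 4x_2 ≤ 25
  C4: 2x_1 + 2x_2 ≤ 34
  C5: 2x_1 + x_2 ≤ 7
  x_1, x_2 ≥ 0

At x_1 = 3.5, x_2 = 0, compute slack b - a·x for each constraint:
  C1: 14 − 3.5 = 10.5  (slack)
  C2: 10 − 0 = 10  (slack)
  C3: 25 − 7 = 18  (slack)
  C4: 34 − 7 = 27  (slack)
  C5: 7 − 7 = 0  (binding)

Optimal: x_1 = 3.5, x_2 = 0
Binding: C5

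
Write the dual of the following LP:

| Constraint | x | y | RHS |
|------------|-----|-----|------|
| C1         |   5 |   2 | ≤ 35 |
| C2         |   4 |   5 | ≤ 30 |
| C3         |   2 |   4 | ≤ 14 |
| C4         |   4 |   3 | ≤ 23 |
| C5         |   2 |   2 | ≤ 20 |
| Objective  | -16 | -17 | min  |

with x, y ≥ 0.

Primal min cᵀx s.t. Ax ≤ b, x ≥ 0  →  Dual max −bᵀy s.t. Aᵀy ≥ −c, y ≥ 0.

Maximize: z = -35y1 - 30y2 - 14y3 - 23y4 - 20y5

Subject to:
  5y1 + 4y2 + 2y3 + 4y4 + 2y5 ≥ 16
  2y1 + 5y2 + 4y3 + 3y4 + 2y5 ≥ 17
  y1, y2, y3, y4, y5 ≥ 0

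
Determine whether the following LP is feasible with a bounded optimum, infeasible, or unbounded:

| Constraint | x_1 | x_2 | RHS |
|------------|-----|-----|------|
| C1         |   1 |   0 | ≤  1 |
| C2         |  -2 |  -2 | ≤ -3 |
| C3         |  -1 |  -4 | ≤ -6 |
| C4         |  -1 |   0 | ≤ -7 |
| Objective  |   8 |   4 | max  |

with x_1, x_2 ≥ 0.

Infeasible (no feasible solution exists)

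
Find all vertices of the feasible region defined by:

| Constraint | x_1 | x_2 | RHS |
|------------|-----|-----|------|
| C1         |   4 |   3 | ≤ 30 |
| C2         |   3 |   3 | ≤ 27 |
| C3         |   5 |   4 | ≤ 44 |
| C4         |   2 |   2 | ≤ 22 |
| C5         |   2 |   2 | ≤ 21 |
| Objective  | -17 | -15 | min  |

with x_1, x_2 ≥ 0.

(0, 0), (7.5, 0), (3, 6), (0, 9)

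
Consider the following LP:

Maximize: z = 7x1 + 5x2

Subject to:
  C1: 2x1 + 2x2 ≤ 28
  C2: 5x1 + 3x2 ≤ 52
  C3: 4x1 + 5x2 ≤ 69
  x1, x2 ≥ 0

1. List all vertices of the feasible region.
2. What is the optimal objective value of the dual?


1. (0, 0), (10.4, 0), (5, 9), (1, 13), (0, 13.8)
2. 80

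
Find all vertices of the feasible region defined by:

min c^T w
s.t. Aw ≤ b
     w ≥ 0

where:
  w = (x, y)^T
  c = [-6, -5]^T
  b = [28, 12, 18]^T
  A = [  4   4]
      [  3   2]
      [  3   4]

(0, 0), (4, 0), (2, 3), (0, 4.5)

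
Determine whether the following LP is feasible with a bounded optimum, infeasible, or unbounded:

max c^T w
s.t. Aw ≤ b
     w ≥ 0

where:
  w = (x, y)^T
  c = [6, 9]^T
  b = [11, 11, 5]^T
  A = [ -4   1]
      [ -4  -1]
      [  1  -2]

Unbounded (objective can increase without bound)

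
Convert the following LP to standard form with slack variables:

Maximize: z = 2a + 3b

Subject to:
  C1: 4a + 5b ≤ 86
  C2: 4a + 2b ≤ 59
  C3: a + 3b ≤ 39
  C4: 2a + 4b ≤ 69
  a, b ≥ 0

max z = 2a + 3b

s.t.
  4a + 5b + s1 = 86
  4a + 2b + s2 = 59
  a + 3b + s3 = 39
  2a + 4b + s4 = 69
  a, b, s1, s2, s3, s4 ≥ 0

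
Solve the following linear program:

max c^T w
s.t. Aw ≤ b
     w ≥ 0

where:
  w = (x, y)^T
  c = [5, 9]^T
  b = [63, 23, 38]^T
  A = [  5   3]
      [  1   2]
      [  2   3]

Evaluate the objective at each vertex of the feasible region:
  z(0, 0) = 0
  z(12.6, 0) = 63
  z(8.333, 7.111) = 105.7
  z(7, 8) = 107  ←
  z(0, 11.5) = 103.5
The maximum is at x = 7, y = 8.

x = 7, y = 8, z = 107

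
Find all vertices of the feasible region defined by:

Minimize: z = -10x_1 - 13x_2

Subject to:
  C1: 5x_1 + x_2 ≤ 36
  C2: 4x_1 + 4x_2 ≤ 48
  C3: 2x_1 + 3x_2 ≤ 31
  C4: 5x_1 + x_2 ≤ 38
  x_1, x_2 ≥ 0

(0, 0), (7.2, 0), (6, 6), (5, 7), (0, 10.33)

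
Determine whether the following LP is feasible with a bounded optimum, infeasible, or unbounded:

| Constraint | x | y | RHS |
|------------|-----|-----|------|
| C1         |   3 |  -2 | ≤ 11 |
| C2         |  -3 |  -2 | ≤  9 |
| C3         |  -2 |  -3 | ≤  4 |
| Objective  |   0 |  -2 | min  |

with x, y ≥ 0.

Unbounded (objective can decrease without bound)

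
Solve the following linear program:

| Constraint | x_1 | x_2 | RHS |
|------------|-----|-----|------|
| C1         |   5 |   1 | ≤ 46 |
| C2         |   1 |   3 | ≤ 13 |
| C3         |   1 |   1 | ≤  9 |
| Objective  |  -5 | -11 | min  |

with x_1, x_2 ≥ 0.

Evaluate the objective at each vertex of the feasible region:
  z(0, 0) = 0
  z(9, 0) = -45
  z(7, 2) = -57  ←
  z(0, 4.333) = -47.67
The minimum is at x_1 = 7, x_2 = 2.

x_1 = 7, x_2 = 2, z = -57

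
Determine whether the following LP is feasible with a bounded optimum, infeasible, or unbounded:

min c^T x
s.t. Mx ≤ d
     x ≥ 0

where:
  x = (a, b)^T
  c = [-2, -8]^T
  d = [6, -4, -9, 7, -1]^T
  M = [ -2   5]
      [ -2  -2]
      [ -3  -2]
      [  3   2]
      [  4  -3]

Infeasible (no feasible solution exists)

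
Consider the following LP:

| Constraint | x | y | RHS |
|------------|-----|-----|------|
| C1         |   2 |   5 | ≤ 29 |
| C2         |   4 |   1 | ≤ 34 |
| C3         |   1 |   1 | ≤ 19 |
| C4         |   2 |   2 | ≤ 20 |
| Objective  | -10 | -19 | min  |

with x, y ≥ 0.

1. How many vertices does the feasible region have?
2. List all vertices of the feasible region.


1. 5
2. (0, 0), (8.5, 0), (8, 2), (7, 3), (0, 5.8)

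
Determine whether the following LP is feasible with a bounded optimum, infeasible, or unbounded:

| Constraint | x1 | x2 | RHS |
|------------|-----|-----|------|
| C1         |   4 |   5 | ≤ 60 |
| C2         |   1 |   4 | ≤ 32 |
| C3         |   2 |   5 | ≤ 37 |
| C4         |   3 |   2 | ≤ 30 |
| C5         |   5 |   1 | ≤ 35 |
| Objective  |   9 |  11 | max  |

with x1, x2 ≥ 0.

Feasible with a bounded optimal solution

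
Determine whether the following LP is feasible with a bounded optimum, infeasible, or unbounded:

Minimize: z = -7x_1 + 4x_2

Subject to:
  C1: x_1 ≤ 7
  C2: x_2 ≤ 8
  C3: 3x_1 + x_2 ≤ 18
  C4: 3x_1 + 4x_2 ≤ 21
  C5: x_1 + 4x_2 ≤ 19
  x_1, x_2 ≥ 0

Feasible with a bounded optimal solution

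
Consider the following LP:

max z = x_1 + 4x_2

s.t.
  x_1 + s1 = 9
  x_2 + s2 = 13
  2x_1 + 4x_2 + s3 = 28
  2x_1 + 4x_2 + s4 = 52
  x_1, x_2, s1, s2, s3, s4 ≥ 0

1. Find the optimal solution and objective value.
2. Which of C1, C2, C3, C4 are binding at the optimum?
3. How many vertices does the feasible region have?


1. x_1 = 0, x_2 = 7, z = 28
2. C3
3. 4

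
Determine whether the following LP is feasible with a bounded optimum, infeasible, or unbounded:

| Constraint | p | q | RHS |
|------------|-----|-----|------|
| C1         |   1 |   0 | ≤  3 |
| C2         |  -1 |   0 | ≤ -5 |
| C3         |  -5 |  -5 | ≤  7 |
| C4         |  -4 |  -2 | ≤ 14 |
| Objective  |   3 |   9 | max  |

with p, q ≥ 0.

Infeasible (no feasible solution exists)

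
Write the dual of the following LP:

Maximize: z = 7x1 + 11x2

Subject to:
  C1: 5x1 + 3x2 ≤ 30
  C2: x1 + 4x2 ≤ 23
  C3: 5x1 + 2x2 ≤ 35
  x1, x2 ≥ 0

Primal max cᵀx s.t. Ax ≤ b, x ≥ 0  →  Dual min bᵀy s.t. Aᵀy ≥ c, y ≥ 0.

Minimize: z = 30y1 + 23y2 + 35y3

Subject to:
  5y1 + y2 + 5y3 ≥ 7
  3y1 + 4y2 + 2y3 ≥ 11
  y1, y2, y3 ≥ 0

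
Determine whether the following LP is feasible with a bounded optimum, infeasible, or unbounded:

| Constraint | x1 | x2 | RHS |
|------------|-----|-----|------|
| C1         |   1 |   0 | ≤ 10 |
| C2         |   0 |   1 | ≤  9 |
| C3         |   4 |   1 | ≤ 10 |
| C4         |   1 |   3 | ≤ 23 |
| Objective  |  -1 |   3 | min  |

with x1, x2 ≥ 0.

Feasible with a bounded optimal solution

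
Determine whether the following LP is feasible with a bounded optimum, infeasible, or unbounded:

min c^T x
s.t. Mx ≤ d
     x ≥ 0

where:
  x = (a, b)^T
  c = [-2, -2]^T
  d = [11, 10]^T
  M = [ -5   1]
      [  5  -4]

Unbounded (objective can decrease without bound)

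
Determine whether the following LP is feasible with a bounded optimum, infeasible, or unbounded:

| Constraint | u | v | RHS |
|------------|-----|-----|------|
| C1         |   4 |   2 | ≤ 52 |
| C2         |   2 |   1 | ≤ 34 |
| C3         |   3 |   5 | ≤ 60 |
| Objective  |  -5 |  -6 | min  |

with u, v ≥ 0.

Feasible with a bounded optimal solution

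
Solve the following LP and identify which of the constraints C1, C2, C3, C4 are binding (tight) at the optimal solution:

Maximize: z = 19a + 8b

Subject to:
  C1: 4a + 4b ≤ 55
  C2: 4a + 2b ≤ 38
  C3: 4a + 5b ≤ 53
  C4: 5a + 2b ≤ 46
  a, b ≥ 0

At a = 8, b = 3, compute slack b - a·x for each constraint:
  C1: 55 − 44 = 11  (slack)
  C2: 38 − 38 = 0  (binding)
  C3: 53 − 47 = 6  (slack)
  C4: 46 − 46 = 0  (binding)

Optimal: a = 8, b = 3
Binding: C2, C4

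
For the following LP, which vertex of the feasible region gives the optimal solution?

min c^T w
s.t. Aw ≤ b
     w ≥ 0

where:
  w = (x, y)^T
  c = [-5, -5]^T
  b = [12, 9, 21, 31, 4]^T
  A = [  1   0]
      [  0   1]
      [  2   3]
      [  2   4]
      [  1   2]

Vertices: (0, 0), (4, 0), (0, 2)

Evaluate the objective at each vertex of the feasible region:
  z(0, 0) = 0
  z(4, 0) = -20  ←
  z(0, 2) = -10
The minimum is at x = 4, y = 0.

(4, 0)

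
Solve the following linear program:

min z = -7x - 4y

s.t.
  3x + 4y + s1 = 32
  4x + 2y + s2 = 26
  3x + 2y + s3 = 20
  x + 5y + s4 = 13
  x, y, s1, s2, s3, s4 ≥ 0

Evaluate the objective at each vertex of the feasible region:
  z(0, 0) = 0
  z(6.5, 0) = -45.5
  z(6, 1) = -46  ←
  z(5.692, 1.462) = -45.69
  z(0, 2.6) = -10.4
The minimum is at x = 6, y = 1.

x = 6, y = 1, z = -46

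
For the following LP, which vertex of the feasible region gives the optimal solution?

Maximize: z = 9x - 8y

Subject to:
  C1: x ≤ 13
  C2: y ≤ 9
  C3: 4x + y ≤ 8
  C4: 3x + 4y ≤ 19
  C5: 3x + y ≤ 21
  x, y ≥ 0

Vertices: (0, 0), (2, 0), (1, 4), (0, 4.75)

Evaluate the objective at each vertex of the feasible region:
  z(0, 0) = 0
  z(2, 0) = 18  ←
  z(1, 4) = -23
  z(0, 4.75) = -38
The maximum is at x = 2, y = 0.

(2, 0)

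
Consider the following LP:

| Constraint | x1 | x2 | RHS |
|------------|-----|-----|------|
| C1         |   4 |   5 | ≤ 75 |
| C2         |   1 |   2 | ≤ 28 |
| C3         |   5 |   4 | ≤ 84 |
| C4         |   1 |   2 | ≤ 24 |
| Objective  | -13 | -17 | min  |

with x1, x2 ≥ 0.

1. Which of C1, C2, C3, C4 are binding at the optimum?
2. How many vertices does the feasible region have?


1. C1, C4
2. 5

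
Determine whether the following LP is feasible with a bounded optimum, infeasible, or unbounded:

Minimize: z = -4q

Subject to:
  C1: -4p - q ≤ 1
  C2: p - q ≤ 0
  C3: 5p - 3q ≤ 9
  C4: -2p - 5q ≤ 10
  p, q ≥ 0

Unbounded (objective can decrease without bound)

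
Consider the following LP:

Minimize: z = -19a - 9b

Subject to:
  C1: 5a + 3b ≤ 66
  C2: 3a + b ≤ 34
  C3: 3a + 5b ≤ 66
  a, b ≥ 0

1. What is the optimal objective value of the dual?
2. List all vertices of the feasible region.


1. -234
2. (0, 0), (11.33, 0), (9, 7), (8.25, 8.25), (0, 13.2)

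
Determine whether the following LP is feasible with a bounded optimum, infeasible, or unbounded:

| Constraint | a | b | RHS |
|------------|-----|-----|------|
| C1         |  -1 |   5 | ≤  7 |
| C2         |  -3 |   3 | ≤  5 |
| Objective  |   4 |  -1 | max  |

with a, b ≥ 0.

Unbounded (objective can increase without bound)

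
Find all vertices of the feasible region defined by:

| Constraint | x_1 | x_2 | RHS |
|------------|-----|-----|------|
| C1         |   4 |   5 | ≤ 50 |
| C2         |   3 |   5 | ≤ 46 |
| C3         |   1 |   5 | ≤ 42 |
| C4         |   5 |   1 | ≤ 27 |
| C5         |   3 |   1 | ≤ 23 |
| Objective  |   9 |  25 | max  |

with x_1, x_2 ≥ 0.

(0, 0), (5.4, 0), (4.048, 6.762), (4, 6.8), (2, 8), (0, 8.4)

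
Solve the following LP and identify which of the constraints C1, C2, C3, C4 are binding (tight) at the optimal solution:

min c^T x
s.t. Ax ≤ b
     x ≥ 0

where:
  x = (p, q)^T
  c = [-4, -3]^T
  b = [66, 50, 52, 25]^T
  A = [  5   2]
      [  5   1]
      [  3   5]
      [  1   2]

At p = 9, q = 5, compute slack b - a·x for each constraint:
  C1: 66 − 55 = 11  (slack)
  C2: 50 − 50 = 0  (binding)
  C3: 52 − 52 = 0  (binding)
  C4: 25 − 19 = 6  (slack)

Optimal: p = 9, q = 5
Binding: C2, C3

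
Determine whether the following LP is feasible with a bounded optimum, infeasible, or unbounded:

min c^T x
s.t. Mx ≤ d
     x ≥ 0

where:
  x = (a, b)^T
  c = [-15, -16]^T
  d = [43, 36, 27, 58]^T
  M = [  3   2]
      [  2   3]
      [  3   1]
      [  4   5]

Feasible with a bounded optimal solution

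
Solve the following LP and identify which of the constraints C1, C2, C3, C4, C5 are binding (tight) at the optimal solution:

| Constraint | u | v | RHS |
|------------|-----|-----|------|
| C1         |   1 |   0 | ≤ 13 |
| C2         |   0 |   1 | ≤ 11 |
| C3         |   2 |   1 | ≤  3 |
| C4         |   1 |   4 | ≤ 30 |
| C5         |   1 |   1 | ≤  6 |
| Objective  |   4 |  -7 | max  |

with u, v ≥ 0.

At u = 1.5, v = 0, compute slack b - a·x for each constraint:
  C1: 13 − 1.5 = 11.5  (slack)
  C2: 11 − 0 = 11  (slack)
  C3: 3 − 3 = 0  (binding)
  C4: 30 − 1.5 = 28.5  (slack)
  C5: 6 − 1.5 = 4.5  (slack)

Optimal: u = 1.5, v = 0
Binding: C3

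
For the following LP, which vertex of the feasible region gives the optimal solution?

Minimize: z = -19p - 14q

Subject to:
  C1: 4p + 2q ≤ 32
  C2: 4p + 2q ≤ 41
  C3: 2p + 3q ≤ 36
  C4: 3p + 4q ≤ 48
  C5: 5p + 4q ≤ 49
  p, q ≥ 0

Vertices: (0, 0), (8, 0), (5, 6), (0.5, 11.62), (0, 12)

Evaluate the objective at each vertex of the feasible region:
  z(0, 0) = 0
  z(8, 0) = -152
  z(5, 6) = -179  ←
  z(0.5, 11.62) = -172.2
  z(0, 12) = -168
The minimum is at p = 5, q = 6.

(5, 6)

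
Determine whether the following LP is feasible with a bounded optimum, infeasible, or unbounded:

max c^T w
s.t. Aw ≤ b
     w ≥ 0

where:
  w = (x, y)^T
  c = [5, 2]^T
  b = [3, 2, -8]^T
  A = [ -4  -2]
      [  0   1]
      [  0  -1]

Infeasible (no feasible solution exists)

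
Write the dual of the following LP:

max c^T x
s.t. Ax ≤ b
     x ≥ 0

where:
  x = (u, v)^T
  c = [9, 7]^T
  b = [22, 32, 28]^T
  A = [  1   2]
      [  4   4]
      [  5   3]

Primal max cᵀx s.t. Ax ≤ b, x ≥ 0  →  Dual min bᵀy s.t. Aᵀy ≥ c, y ≥ 0.

Minimize: z = 22y1 + 32y2 + 28y3

Subject to:
  y1 + 4y2 + 5y3 ≥ 9
  2y1 + 4y2 + 3y3 ≥ 7
  y1, y2, y3 ≥ 0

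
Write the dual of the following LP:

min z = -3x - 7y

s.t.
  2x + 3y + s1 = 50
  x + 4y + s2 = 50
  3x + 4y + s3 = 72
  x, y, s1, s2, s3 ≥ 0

Primal min cᵀx s.t. Ax ≤ b, x ≥ 0  →  Dual max −bᵀy s.t. Aᵀy ≥ −c, y ≥ 0.

Maximize: z = -50y1 - 50y2 - 72y3

Subject to:
  2y1 + y2 + 3y3 ≥ 3
  3y1 + 4y2 + 4y3 ≥ 7
  y1, y2, y3 ≥ 0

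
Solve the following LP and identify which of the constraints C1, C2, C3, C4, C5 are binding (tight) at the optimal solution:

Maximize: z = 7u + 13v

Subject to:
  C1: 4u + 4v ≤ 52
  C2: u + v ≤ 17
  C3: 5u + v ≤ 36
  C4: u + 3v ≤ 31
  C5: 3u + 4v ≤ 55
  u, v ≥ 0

At u = 4, v = 9, compute slack b - a·x for each constraint:
  C1: 52 − 52 = 0  (binding)
  C2: 17 − 13 = 4  (slack)
  C3: 36 − 29 = 7  (slack)
  C4: 31 − 31 = 0  (binding)
  C5: 55 − 48 = 7  (slack)

Optimal: u = 4, v = 9
Binding: C1, C4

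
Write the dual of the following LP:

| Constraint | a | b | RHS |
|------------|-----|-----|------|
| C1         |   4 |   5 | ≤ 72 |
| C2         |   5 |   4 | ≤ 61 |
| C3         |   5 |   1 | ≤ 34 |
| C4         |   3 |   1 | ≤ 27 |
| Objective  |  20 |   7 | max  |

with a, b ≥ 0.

Primal max cᵀx s.t. Ax ≤ b, x ≥ 0  →  Dual min bᵀy s.t. Aᵀy ≥ c, y ≥ 0.

Minimize: z = 72y1 + 61y2 + 34y3 + 27y4

Subject to:
  4y1 + 5y2 + 5y3 + 3y4 ≥ 20
  5y1 + 4y2 + y3 + y4 ≥ 7
  y1, y2, y3, y4 ≥ 0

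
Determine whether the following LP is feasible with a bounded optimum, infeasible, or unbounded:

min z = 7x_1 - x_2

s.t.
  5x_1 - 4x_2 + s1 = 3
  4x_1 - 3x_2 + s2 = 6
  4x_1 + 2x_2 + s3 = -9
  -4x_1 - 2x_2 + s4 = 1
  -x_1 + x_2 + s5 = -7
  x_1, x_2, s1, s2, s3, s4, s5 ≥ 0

Infeasible (no feasible solution exists)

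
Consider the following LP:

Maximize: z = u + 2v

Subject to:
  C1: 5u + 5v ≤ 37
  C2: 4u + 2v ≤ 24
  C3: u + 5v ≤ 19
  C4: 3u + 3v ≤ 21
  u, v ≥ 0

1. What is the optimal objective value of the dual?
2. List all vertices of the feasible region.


1. 10
2. (0, 0), (6, 0), (5, 2), (4, 3), (0, 3.8)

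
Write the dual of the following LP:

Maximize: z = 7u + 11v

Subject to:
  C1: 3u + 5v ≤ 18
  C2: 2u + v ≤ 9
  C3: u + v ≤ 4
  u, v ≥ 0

Primal max cᵀx s.t. Ax ≤ b, x ≥ 0  →  Dual min bᵀy s.t. Aᵀy ≥ c, y ≥ 0.

Minimize: z = 18y1 + 9y2 + 4y3

Subject to:
  3y1 + 2y2 + y3 ≥ 7
  5y1 + y2 + y3 ≥ 11
  y1, y2, y3 ≥ 0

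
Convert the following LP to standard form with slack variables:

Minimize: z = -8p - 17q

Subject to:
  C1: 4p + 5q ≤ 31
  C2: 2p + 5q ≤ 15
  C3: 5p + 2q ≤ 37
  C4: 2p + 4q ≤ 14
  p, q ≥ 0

min z = -8p - 17q

s.t.
  4p + 5q + s1 = 31
  2p + 5q + s2 = 15
  5p + 2q + s3 = 37
  2p + 4q + s4 = 14
  p, q, s1, s2, s3, s4 ≥ 0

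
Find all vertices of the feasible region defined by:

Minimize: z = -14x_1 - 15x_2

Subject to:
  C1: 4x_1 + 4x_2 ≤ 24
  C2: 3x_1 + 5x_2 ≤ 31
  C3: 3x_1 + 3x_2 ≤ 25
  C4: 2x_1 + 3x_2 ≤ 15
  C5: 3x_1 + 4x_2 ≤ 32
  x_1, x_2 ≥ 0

(0, 0), (6, 0), (3, 3), (0, 5)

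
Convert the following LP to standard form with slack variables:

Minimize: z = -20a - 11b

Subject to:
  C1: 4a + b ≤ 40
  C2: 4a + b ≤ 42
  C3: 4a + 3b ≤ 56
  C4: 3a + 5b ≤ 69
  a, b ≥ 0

min z = -20a - 11b

s.t.
  4a + b + s1 = 40
  4a + b + s2 = 42
  4a + 3b + s3 = 56
  3a + 5b + s4 = 69
  a, b, s1, s2, s3, s4 ≥ 0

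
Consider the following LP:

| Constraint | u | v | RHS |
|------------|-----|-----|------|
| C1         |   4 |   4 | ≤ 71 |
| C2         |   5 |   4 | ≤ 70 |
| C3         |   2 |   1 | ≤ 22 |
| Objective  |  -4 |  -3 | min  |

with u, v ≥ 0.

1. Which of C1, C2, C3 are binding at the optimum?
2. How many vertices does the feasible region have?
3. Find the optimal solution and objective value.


1. C2, C3
2. 4
3. u = 6, v = 10, z = -54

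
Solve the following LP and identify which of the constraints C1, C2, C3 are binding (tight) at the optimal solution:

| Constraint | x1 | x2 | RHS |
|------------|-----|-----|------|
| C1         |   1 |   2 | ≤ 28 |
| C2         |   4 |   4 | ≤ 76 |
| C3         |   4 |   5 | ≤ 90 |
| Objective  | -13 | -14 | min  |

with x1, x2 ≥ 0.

At x1 = 10, x2 = 9, compute slack b - a·x for each constraint:
  C1: 28 − 28 = 0  (binding)
  C2: 76 − 76 = 0  (binding)
  C3: 90 − 85 = 5  (slack)

Optimal: x1 = 10, x2 = 9
Binding: C1, C2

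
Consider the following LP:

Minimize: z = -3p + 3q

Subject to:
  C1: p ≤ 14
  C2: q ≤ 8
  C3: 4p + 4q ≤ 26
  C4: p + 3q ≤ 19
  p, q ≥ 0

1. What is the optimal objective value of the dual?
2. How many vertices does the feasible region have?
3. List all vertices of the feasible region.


1. -19.5
2. 4
3. (0, 0), (6.5, 0), (0.25, 6.25), (0, 6.333)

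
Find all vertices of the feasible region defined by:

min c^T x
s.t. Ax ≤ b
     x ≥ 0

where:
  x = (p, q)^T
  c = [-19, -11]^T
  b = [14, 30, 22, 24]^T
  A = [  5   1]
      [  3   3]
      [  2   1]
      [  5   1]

(0, 0), (2.8, 0), (1, 9), (0, 10)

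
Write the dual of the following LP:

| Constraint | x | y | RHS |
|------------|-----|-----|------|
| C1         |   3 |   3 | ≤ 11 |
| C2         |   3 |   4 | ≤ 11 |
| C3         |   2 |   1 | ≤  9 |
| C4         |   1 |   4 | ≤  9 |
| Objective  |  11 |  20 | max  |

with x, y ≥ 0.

Primal max cᵀx s.t. Ax ≤ b, x ≥ 0  →  Dual min bᵀy s.t. Aᵀy ≥ c, y ≥ 0.

Minimize: z = 11y1 + 11y2 + 9y3 + 9y4

Subject to:
  3y1 + 3y2 + 2y3 + y4 ≥ 11
  3y1 + 4y2 + y3 + 4y4 ≥ 20
  y1, y2, y3, y4 ≥ 0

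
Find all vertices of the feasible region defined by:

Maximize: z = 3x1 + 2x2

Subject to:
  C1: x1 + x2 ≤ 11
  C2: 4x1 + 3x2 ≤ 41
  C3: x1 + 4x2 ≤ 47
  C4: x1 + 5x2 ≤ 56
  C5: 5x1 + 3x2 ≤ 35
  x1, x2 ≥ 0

(0, 0), (7, 0), (1, 10), (0, 11)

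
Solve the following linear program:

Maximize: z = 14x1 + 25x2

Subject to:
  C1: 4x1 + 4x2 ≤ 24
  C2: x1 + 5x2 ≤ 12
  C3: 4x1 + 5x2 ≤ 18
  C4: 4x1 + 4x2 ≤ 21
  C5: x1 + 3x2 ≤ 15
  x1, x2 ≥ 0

Evaluate the objective at each vertex of the feasible region:
  z(0, 0) = 0
  z(4.5, 0) = 63
  z(2, 2) = 78  ←
  z(0, 2.4) = 60
The maximum is at x1 = 2, x2 = 2.

x1 = 2, x2 = 2, z = 78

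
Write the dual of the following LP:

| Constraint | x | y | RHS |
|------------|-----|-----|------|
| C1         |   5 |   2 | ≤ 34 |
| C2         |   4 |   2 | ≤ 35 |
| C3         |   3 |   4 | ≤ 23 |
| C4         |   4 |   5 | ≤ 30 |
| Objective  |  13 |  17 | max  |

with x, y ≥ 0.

Primal max cᵀx s.t. Ax ≤ b, x ≥ 0  →  Dual min bᵀy s.t. Aᵀy ≥ c, y ≥ 0.

Minimize: z = 34y1 + 35y2 + 23y3 + 30y4

Subject to:
  5y1 + 4y2 + 3y3 + 4y4 ≥ 13
  2y1 + 2y2 + 4y3 + 5y4 ≥ 17
  y1, y2, y3, y4 ≥ 0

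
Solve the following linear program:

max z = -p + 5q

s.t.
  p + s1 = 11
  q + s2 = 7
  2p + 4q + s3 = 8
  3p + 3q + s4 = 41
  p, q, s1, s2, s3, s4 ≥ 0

Evaluate the objective at each vertex of the feasible region:
  z(0, 0) = 0
  z(4, 0) = -4
  z(0, 2) = 10  ←
The maximum is at p = 0, q = 2.

p = 0, q = 2, z = 10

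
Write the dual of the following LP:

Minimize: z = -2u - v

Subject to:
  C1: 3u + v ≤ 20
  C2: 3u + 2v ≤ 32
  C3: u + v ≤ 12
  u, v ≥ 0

Primal min cᵀx s.t. Ax ≤ b, x ≥ 0  →  Dual max −bᵀy s.t. Aᵀy ≥ −c, y ≥ 0.

Maximize: z = -20y1 - 32y2 - 12y3

Subject to:
  3y1 + 3y2 + y3 ≥ 2
  y1 + 2y2 + y3 ≥ 1
  y1, y2, y3 ≥ 0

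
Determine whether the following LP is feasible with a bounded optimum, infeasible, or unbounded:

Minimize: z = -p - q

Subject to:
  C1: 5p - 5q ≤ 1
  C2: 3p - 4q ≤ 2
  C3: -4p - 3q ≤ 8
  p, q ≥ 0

Unbounded (objective can decrease without bound)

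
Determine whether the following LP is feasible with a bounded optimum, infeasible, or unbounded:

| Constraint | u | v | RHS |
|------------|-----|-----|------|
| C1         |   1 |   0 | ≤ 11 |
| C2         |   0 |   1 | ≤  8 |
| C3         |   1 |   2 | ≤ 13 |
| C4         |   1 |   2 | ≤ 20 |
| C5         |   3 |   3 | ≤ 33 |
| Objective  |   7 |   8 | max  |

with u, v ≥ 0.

Feasible with a bounded optimal solution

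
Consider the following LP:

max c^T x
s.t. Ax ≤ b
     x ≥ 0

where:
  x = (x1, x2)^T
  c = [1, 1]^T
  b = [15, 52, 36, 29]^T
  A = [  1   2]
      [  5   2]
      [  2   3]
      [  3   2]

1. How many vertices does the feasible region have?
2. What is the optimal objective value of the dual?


1. 4
2. 11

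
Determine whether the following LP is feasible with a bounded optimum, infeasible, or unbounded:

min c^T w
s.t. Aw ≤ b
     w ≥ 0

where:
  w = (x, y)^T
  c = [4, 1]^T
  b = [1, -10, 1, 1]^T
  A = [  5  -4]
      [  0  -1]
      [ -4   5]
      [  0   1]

Infeasible (no feasible solution exists)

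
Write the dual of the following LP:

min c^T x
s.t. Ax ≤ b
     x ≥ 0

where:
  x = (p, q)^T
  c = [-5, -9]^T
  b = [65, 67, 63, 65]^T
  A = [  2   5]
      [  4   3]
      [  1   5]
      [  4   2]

Primal min cᵀx s.t. Ax ≤ b, x ≥ 0  →  Dual max −bᵀy s.t. Aᵀy ≥ −c, y ≥ 0.

Maximize: z = -65y1 - 67y2 - 63y3 - 65y4

Subject to:
  2y1 + 4y2 + y3 + 4y4 ≥ 5
  5y1 + 3y2 + 5y3 + 2y4 ≥ 9
  y1, y2, y3, y4 ≥ 0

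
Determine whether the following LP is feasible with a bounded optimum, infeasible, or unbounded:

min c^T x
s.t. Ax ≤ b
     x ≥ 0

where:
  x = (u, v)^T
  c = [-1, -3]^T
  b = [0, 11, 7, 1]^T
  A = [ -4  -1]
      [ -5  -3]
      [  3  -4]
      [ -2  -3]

Unbounded (objective can decrease without bound)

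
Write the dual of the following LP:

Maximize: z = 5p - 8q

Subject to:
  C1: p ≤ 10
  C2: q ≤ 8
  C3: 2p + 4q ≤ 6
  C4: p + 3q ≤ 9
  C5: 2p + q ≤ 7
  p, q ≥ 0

Primal max cᵀx s.t. Ax ≤ b, x ≥ 0  →  Dual min bᵀy s.t. Aᵀy ≥ c, y ≥ 0.

Minimize: z = 10y1 + 8y2 + 6y3 + 9y4 + 7y5

Subject to:
  y1 + 2y3 + y4 + 2y5 ≥ 5
  y2 + 4y3 + 3y4 + y5 ≥ -8
  y1, y2, y3, y4, y5 ≥ 0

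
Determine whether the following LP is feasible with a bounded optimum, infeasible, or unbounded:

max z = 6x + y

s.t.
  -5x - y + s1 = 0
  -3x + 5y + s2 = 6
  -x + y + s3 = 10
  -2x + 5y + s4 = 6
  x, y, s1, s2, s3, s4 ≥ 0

Unbounded (objective can increase without bound)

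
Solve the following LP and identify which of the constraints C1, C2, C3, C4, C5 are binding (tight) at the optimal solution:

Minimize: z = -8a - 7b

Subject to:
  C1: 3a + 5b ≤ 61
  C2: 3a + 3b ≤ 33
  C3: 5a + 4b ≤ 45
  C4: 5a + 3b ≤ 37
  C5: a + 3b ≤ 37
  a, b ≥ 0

At a = 1, b = 10, compute slack b - a·x for each constraint:
  C1: 61 − 53 = 8  (slack)
  C2: 33 − 33 = 0  (binding)
  C3: 45 − 45 = 0  (binding)
  C4: 37 − 35 = 2  (slack)
  C5: 37 − 31 = 6  (slack)

Optimal: a = 1, b = 10
Binding: C2, C3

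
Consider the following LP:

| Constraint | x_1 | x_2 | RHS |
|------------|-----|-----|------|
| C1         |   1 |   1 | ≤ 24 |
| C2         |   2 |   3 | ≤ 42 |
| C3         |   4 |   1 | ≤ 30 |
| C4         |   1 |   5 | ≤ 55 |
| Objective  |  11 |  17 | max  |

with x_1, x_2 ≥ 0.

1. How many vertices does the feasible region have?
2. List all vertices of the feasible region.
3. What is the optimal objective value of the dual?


1. 4
2. (0, 0), (7.5, 0), (5, 10), (0, 11)
3. 225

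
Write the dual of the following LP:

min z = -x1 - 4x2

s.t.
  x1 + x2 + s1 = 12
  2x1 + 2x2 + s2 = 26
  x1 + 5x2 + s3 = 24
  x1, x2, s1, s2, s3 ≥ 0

Primal min cᵀx s.t. Ax ≤ b, x ≥ 0  →  Dual max −bᵀy s.t. Aᵀy ≥ −c, y ≥ 0.

Maximize: z = -12y1 - 26y2 - 24y3

Subject to:
  y1 + 2y2 + y3 ≥ 1
  y1 + 2y2 + 5y3 ≥ 4
  y1, y2, y3 ≥ 0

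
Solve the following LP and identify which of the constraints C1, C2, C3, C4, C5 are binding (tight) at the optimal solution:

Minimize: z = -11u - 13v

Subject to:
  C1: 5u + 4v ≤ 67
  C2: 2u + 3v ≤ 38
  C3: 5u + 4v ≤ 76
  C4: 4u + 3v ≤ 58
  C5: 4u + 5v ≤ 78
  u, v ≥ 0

At u = 7, v = 8, compute slack b - a·x for each constraint:
  C1: 67 − 67 = 0  (binding)
  C2: 38 − 38 = 0  (binding)
  C3: 76 − 67 = 9  (slack)
  C4: 58 − 52 = 6  (slack)
  C5: 78 − 68 = 10  (slack)

Optimal: u = 7, v = 8
Binding: C1, C2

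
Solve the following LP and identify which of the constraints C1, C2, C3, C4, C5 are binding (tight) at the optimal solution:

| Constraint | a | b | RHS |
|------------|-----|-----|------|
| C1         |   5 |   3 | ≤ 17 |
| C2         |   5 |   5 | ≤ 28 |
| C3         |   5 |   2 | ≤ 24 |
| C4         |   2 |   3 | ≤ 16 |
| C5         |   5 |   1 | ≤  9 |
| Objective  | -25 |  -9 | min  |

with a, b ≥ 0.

At a = 1, b = 4, compute slack b - a·x for each constraint:
  C1: 17 − 17 = 0  (binding)
  C2: 28 − 25 = 3  (slack)
  C3: 24 − 13 = 11  (slack)
  C4: 16 − 14 = 2  (slack)
  C5: 9 − 9 = 0  (binding)

Optimal: a = 1, b = 4
Binding: C1, C5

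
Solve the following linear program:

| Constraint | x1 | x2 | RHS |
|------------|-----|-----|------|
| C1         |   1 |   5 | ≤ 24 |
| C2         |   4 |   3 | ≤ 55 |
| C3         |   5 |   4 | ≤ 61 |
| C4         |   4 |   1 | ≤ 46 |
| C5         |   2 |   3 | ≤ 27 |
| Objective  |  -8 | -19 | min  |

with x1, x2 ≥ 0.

Evaluate the objective at each vertex of the feasible region:
  z(0, 0) = 0
  z(11.5, 0) = -92
  z(11.18, 1.273) = -113.6
  z(10.71, 1.857) = -121
  z(9, 3) = -129  ←
  z(0, 4.8) = -91.2
The minimum is at x1 = 9, x2 = 3.

x1 = 9, x2 = 3, z = -129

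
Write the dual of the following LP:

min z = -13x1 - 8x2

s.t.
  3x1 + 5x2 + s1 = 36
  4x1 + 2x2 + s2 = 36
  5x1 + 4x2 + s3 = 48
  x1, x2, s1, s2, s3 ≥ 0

Primal min cᵀx s.t. Ax ≤ b, x ≥ 0  →  Dual max −bᵀy s.t. Aᵀy ≥ −c, y ≥ 0.

Maximize: z = -36y1 - 36y2 - 48y3

Subject to:
  3y1 + 4y2 + 5y3 ≥ 13
  5y1 + 2y2 + 4y3 ≥ 8
  y1, y2, y3 ≥ 0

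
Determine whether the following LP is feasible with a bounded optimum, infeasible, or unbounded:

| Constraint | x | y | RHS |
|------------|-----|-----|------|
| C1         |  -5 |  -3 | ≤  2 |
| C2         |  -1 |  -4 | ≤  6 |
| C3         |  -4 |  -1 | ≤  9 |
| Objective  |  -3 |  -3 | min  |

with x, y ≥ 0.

Unbounded (objective can decrease without bound)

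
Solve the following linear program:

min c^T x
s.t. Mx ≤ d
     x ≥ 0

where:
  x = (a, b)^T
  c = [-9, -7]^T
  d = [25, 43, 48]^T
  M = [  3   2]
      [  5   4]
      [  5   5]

Evaluate the objective at each vertex of the feasible region:
  z(0, 0) = 0
  z(8.333, 0) = -75
  z(7, 2) = -77  ←
  z(4.6, 5) = -76.4
  z(0, 9.6) = -67.2
The minimum is at a = 7, b = 2.

a = 7, b = 2, z = -77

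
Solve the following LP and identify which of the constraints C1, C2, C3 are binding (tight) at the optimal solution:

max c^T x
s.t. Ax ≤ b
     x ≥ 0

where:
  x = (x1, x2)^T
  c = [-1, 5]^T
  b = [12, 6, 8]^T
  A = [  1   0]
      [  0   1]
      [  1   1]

At x1 = 0, x2 = 6, compute slack b - a·x for each constraint:
  C1: 12 − 0 = 12  (slack)
  C2: 6 − 6 = 0  (binding)
  C3: 8 − 6 = 2  (slack)

Optimal: x1 = 0, x2 = 6
Binding: C2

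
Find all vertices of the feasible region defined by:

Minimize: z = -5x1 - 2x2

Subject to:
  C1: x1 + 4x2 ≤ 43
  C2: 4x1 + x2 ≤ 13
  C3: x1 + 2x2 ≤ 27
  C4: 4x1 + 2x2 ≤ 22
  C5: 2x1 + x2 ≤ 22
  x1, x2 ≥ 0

(0, 0), (3.25, 0), (1, 9), (0.1429, 10.71), (0, 10.75)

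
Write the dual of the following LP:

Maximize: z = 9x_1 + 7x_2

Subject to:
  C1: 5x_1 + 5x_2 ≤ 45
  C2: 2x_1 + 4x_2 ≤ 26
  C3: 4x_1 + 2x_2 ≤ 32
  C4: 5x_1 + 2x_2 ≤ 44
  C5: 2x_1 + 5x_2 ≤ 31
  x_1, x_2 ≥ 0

Primal max cᵀx s.t. Ax ≤ b, x ≥ 0  →  Dual min bᵀy s.t. Aᵀy ≥ c, y ≥ 0.

Minimize: z = 45y1 + 26y2 + 32y3 + 44y4 + 31y5

Subject to:
  5y1 + 2y2 + 4y3 + 5y4 + 2y5 ≥ 9
  5y1 + 4y2 + 2y3 + 2y4 + 5y5 ≥ 7
  y1, y2, y3, y4, y5 ≥ 0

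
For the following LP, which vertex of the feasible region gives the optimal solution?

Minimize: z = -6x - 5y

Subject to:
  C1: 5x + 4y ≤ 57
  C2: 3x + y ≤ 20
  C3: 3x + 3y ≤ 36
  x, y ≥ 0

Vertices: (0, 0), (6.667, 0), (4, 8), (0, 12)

Evaluate the objective at each vertex of the feasible region:
  z(0, 0) = 0
  z(6.667, 0) = -40
  z(4, 8) = -64  ←
  z(0, 12) = -60
The minimum is at x = 4, y = 8.

(4, 8)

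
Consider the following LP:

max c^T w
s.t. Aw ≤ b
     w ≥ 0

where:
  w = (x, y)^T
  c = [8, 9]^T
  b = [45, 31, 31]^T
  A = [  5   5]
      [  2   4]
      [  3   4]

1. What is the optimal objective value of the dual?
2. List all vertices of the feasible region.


1. 76
2. (0, 0), (9, 0), (5, 4), (0, 7.75)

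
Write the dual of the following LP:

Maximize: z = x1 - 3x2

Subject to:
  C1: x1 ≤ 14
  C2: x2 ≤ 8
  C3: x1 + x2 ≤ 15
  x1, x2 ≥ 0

Primal max cᵀx s.t. Ax ≤ b, x ≥ 0  →  Dual min bᵀy s.t. Aᵀy ≥ c, y ≥ 0.

Minimize: z = 14y1 + 8y2 + 15y3

Subject to:
  y1 + y3 ≥ 1
  y2 + y3 ≥ -3
  y1, y2, y3 ≥ 0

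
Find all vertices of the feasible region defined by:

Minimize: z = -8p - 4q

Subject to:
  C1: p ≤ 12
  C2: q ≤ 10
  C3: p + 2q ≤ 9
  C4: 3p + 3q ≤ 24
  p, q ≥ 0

(0, 0), (8, 0), (7, 1), (0, 4.5)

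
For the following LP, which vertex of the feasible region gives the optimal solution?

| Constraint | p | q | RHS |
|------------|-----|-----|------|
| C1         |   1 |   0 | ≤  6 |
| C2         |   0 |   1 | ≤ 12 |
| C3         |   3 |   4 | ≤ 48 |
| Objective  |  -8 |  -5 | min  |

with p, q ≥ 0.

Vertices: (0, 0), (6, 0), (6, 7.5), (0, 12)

Evaluate the objective at each vertex of the feasible region:
  z(0, 0) = 0
  z(6, 0) = -48
  z(6, 7.5) = -85.5  ←
  z(0, 12) = -60
The minimum is at p = 6, q = 7.5.

(6, 7.5)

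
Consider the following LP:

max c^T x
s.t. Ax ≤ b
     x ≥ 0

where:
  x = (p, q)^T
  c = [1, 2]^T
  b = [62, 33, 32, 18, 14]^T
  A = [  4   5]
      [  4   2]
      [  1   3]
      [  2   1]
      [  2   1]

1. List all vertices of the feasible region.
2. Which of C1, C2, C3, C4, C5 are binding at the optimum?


1. (0, 0), (7, 0), (2, 10), (0, 10.67)
2. C3, C5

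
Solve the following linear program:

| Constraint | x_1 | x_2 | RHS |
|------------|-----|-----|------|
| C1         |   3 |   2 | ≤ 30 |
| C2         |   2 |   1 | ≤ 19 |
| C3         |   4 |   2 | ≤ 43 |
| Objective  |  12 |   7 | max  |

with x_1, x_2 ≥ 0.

Evaluate the objective at each vertex of the feasible region:
  z(0, 0) = 0
  z(9.5, 0) = 114
  z(8, 3) = 117  ←
  z(0, 15) = 105
The maximum is at x_1 = 8, x_2 = 3.

x_1 = 8, x_2 = 3, z = 117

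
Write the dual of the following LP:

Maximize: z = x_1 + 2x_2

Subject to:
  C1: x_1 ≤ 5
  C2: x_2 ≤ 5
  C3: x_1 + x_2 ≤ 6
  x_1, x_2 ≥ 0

Primal max cᵀx s.t. Ax ≤ b, x ≥ 0  →  Dual min bᵀy s.t. Aᵀy ≥ c, y ≥ 0.

Minimize: z = 5y1 + 5y2 + 6y3

Subject to:
  y1 + y3 ≥ 1
  y2 + y3 ≥ 2
  y1, y2, y3 ≥ 0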